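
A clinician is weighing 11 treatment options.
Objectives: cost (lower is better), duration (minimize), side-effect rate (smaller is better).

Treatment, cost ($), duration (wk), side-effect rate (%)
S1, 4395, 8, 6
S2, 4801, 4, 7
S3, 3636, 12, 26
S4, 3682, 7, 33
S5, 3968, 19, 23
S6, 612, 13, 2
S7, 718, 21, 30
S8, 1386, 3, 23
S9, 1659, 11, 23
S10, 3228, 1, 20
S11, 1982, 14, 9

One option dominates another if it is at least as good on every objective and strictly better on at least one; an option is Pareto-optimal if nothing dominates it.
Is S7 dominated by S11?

No

S11 vs S7: S11 is worse on cost (1982 vs 718), so it does not dominate S7.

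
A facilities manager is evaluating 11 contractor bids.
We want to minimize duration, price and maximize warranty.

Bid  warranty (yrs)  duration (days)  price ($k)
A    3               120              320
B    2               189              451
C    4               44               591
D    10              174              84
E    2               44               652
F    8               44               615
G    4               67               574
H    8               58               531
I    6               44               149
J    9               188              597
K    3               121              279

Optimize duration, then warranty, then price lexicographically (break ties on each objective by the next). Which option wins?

First minimize duration: best is 44, kept {C, E, F, I}.
Then maximize warranty: best is 8, kept {F}.

F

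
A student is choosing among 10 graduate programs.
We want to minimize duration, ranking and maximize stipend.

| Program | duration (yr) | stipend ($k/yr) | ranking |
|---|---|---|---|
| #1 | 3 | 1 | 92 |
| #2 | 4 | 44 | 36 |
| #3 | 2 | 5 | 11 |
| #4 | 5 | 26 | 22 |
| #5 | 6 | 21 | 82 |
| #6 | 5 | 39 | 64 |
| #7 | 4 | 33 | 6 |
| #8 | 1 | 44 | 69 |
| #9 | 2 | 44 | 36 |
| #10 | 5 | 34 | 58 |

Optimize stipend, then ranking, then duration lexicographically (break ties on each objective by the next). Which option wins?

#9

First maximize stipend: best is 44, kept {#2, #8, #9}.
Then minimize ranking: best is 36, kept {#2, #9}.
Then minimize duration: best is 2, kept {#9}.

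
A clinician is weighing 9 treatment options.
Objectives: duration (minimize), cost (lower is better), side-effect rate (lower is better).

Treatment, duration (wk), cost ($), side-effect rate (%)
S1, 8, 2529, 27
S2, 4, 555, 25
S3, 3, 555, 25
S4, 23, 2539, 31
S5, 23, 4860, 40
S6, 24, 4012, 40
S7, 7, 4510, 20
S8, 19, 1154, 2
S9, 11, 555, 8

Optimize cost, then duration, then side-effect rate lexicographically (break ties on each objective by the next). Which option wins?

First minimize cost: best is 555, kept {S2, S3, S9}.
Then minimize duration: best is 3, kept {S3}.

S3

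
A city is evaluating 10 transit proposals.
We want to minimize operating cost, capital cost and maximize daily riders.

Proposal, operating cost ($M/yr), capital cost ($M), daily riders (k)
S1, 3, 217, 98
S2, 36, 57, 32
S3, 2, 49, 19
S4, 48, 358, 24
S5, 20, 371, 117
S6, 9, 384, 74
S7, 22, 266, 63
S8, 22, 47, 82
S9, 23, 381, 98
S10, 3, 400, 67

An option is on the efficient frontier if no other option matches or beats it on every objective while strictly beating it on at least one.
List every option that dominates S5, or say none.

S1: worse on daily riders (98 vs 117).
S2: worse on operating cost (36 vs 20).
S3: worse on daily riders (19 vs 117).
S4: worse on operating cost (48 vs 20).
S6: worse on capital cost (384 vs 371).
S7: worse on operating cost (22 vs 20).
S8: worse on operating cost (22 vs 20).
S9: worse on operating cost (23 vs 20).
S10: worse on capital cost (400 vs 371).
No option dominates S5.

none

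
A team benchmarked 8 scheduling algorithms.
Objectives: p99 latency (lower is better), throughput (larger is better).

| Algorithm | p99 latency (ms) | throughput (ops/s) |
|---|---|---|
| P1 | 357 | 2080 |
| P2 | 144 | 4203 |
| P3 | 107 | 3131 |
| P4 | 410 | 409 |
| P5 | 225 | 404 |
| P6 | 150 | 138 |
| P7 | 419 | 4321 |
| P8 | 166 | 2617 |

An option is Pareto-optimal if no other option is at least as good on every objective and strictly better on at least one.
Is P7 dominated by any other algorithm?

P1: worse on throughput (2080 vs 4321).
P2: worse on throughput (4203 vs 4321).
P3: worse on throughput (3131 vs 4321).
P4: worse on throughput (409 vs 4321).
P5: worse on throughput (404 vs 4321).
P6: worse on throughput (138 vs 4321).
P8: worse on throughput (2617 vs 4321).
No option is at least as good as P7 on every objective and strictly better on one.

No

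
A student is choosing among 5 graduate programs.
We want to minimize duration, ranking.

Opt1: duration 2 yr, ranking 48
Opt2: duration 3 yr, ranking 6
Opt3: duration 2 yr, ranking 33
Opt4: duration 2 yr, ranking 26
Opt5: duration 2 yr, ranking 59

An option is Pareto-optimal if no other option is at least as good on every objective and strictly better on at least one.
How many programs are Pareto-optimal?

Opt1: dominated by Opt3 (duration 2≤2, ranking 33≤48).
Opt2: not dominated (best ranking).
Opt3: dominated by Opt4 (duration 2≤2, ranking 26≤33).
Opt4: not dominated.
Opt5: dominated by Opt1 (duration 2≤2, ranking 48≤59).
Pareto-optimal: Opt2, Opt4 → 2.

2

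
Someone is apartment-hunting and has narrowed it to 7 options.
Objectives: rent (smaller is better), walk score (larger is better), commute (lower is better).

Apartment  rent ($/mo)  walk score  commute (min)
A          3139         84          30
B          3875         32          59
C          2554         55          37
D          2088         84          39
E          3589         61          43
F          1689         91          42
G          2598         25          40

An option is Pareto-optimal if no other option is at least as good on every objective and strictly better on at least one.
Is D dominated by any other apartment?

No

A: worse on rent (3139 vs 2088).
B: worse on rent (3875 vs 2088).
C: worse on rent (2554 vs 2088).
E: worse on rent (3589 vs 2088).
F: worse on commute (42 vs 39).
G: worse on rent (2598 vs 2088).
No option is at least as good as D on every objective and strictly better on one.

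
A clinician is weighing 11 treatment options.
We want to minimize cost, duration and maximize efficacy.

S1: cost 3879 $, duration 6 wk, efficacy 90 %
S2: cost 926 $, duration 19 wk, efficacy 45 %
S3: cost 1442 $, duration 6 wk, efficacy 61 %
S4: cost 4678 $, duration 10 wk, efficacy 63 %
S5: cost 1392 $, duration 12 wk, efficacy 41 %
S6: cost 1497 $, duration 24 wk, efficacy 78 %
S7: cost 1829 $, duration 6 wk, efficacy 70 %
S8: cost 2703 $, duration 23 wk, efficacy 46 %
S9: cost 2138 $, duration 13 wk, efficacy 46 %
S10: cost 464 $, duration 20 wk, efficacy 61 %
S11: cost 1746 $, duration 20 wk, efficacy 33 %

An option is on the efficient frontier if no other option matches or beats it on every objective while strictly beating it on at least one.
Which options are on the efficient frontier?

S1, S2, S3, S5, S6, S7, S10

S1: not dominated (best efficacy).
S2: not dominated.
S3: not dominated.
S4: dominated by S1 (cost 3879≤4678, duration 6≤10, efficacy 90≥63).
S5: not dominated.
S6: not dominated.
S7: not dominated.
S8: dominated by S3 (cost 1442≤2703, duration 6≤23, efficacy 61≥46).
S9: dominated by S3 (cost 1442≤2138, duration 6≤13, efficacy 61≥46).
S10: not dominated (best cost).
S11: dominated by S2 (cost 926≤1746, duration 19≤20, efficacy 45≥33).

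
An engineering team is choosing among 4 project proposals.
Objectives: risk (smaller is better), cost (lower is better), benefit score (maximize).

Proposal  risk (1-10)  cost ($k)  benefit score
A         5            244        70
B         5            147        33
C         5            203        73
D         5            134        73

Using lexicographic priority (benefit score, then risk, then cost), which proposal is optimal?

D

First maximize benefit score: best is 73, kept {C, D}.
Then minimize risk: best is 5, kept {C, D}.
Then minimize cost: best is 134, kept {D}.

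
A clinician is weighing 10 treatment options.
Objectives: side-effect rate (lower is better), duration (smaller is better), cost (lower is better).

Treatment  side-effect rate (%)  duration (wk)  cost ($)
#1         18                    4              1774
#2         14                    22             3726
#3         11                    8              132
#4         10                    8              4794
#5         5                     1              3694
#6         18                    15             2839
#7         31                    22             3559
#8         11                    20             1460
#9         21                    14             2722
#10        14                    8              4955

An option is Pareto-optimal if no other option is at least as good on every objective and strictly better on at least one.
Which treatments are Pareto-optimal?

#1, #3, #5

#1: not dominated.
#2: dominated by #3 (side-effect rate 11≤14, duration 8≤22, cost 132≤3726).
#3: not dominated (best cost).
#4: dominated by #5 (side-effect rate 5≤10, duration 1≤8, cost 3694≤4794).
#5: not dominated (best side-effect rate).
#6: dominated by #1 (side-effect rate 18≤18, duration 4≤15, cost 1774≤2839).
#7: dominated by #1 (side-effect rate 18≤31, duration 4≤22, cost 1774≤3559).
#8: dominated by #3 (side-effect rate 11≤11, duration 8≤20, cost 132≤1460).
#9: dominated by #1 (side-effect rate 18≤21, duration 4≤14, cost 1774≤2722).
#10: dominated by #3 (side-effect rate 11≤14, duration 8≤8, cost 132≤4955).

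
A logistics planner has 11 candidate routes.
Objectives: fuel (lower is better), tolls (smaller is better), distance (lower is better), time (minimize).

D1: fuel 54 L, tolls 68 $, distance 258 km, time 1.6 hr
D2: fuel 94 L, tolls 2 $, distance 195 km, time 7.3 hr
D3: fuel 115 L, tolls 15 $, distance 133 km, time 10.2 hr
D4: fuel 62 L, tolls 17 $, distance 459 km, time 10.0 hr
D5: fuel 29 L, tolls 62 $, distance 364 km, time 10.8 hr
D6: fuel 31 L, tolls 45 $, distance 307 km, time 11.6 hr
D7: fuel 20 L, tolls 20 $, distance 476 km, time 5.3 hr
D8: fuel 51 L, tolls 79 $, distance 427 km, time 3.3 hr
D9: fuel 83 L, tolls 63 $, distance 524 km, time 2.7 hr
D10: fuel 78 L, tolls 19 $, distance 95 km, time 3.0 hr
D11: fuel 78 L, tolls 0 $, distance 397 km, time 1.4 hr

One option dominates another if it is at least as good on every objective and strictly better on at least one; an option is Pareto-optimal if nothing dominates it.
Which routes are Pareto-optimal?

D1, D2, D3, D4, D5, D6, D7, D8, D10, D11

D1: not dominated.
D2: not dominated.
D3: not dominated.
D4: not dominated.
D5: not dominated.
D6: not dominated.
D7: not dominated (best fuel).
D8: not dominated.
D9: dominated by D11 (fuel 78≤83, tolls 0≤63, distance 397≤524, time 1.4≤2.7).
D10: not dominated (best distance).
D11: not dominated (best tolls).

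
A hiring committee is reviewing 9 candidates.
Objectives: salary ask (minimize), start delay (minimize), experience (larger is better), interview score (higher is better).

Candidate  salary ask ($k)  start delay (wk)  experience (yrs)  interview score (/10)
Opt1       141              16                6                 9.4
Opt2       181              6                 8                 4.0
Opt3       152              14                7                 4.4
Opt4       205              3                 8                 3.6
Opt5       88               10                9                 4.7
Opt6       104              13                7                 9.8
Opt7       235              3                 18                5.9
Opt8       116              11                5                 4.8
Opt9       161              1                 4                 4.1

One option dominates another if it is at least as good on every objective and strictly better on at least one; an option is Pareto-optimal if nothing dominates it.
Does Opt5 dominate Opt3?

Opt5 vs Opt3: salary ask 88≤152, start delay 10≤14, experience 9≥7, interview score 4.7≥4.4 — Opt5 is at least as good on every objective with at least one strict improvement.

Yes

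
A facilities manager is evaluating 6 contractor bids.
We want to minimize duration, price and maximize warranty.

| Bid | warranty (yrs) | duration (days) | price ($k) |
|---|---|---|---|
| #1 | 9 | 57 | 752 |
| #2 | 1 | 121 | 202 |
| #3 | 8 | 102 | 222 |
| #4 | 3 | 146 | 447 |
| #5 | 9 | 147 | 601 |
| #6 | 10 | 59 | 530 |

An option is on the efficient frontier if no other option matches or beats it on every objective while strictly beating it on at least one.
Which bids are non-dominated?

#1, #2, #3, #6

#1: not dominated (best duration).
#2: not dominated (best price).
#3: not dominated.
#4: dominated by #3 (warranty 8≥3, duration 102≤146, price 222≤447).
#5: dominated by #6 (warranty 10≥9, duration 59≤147, price 530≤601).
#6: not dominated (best warranty).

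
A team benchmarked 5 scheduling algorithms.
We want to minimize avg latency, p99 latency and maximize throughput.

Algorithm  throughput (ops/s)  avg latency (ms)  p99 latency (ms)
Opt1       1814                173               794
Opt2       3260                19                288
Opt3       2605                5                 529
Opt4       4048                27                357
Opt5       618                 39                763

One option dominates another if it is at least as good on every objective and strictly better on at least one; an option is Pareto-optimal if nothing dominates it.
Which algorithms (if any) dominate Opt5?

Opt2, Opt3, Opt4

Opt2: throughput 3260≥618, avg latency 19≤39, p99 latency 288≤763 — dominates Opt5.
Opt3: throughput 2605≥618, avg latency 5≤39, p99 latency 529≤763 — dominates Opt5.
Opt4: throughput 4048≥618, avg latency 27≤39, p99 latency 357≤763 — dominates Opt5.
Others (Opt1) are each worse than Opt5 on at least one objective.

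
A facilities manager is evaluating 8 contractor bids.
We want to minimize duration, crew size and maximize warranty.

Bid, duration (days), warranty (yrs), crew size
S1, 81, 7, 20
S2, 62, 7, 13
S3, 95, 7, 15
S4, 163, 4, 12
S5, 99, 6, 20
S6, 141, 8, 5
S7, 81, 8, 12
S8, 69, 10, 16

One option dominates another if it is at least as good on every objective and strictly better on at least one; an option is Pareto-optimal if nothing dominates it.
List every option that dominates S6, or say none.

none

S1: worse on warranty (7 vs 8).
S2: worse on warranty (7 vs 8).
S3: worse on warranty (7 vs 8).
S4: worse on duration (163 vs 141).
S5: worse on warranty (6 vs 8).
S7: worse on crew size (12 vs 5).
S8: worse on crew size (16 vs 5).
No option dominates S6.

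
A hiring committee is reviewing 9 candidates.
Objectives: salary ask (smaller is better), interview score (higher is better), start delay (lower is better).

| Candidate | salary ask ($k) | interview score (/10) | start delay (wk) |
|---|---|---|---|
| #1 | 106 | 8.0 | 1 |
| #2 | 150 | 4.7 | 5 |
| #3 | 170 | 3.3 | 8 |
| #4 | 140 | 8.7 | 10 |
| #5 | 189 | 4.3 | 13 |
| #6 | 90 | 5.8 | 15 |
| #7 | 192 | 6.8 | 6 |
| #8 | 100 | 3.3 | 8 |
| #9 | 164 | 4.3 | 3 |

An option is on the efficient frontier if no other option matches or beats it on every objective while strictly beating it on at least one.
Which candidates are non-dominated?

#1, #4, #6, #8

#1: not dominated (best start delay).
#2: dominated by #1 (salary ask 106≤150, interview score 8.0≥4.7, start delay 1≤5).
#3: dominated by #1 (salary ask 106≤170, interview score 8.0≥3.3, start delay 1≤8).
#4: not dominated (best interview score).
#5: dominated by #1 (salary ask 106≤189, interview score 8.0≥4.3, start delay 1≤13).
#6: not dominated (best salary ask).
#7: dominated by #1 (salary ask 106≤192, interview score 8.0≥6.8, start delay 1≤6).
#8: not dominated.
#9: dominated by #1 (salary ask 106≤164, interview score 8.0≥4.3, start delay 1≤3).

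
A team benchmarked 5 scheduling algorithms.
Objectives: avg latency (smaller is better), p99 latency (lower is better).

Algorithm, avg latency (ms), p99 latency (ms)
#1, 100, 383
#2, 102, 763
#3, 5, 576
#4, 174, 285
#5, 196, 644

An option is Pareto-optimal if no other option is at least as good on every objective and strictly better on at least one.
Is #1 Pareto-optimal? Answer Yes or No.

#2: worse on avg latency (102 vs 100).
#3: worse on p99 latency (576 vs 383).
#4: worse on avg latency (174 vs 100).
#5: worse on avg latency (196 vs 100).
No option is at least as good as #1 on every objective and strictly better on one.

Yes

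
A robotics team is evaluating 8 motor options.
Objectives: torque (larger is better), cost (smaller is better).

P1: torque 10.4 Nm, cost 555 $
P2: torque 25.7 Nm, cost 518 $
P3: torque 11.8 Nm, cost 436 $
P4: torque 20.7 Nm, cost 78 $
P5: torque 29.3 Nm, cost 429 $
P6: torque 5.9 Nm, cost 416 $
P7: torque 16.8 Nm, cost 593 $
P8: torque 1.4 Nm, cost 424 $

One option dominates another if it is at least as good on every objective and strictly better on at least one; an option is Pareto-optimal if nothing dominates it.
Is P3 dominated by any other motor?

Yes

P4 vs P3: torque 20.7≥11.8, cost 78≤436 — P4 is at least as good on every objective and strictly better on at least one, so P4 dominates P3.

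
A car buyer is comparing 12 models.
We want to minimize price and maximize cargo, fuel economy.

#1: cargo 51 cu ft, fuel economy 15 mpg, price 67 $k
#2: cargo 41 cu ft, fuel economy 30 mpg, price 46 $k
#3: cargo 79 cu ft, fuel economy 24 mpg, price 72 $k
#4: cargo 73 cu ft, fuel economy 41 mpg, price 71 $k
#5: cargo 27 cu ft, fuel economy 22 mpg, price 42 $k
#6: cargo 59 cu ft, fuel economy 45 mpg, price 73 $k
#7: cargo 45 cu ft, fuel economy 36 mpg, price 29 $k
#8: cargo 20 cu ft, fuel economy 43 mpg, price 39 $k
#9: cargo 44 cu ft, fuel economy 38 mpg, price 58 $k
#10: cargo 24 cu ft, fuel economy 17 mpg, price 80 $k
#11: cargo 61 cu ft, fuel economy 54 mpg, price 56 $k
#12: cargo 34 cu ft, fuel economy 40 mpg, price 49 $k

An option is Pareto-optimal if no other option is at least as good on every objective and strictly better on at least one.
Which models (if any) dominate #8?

none

#1: worse on fuel economy (15 vs 43).
#2: worse on fuel economy (30 vs 43).
#3: worse on fuel economy (24 vs 43).
#4: worse on fuel economy (41 vs 43).
#5: worse on fuel economy (22 vs 43).
#6: worse on price (73 vs 39).
#7: worse on fuel economy (36 vs 43).
#9: worse on fuel economy (38 vs 43).
#10: worse on fuel economy (17 vs 43).
#11: worse on price (56 vs 39).
#12: worse on fuel economy (40 vs 43).
No option dominates #8.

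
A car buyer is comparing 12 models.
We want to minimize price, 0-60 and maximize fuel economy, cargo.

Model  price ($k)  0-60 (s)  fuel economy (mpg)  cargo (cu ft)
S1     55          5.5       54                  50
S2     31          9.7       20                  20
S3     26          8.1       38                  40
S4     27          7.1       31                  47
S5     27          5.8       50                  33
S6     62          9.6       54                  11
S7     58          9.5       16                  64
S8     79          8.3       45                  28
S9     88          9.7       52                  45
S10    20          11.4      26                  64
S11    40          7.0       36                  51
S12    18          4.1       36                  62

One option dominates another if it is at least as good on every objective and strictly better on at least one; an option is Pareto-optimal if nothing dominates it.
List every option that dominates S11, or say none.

S12

S12: price 18≤40, 0-60 4.1≤7.0, fuel economy 36≥36, cargo 62≥51 — dominates S11.
Others (S1, S2, S3, S4, S5, S6, S7, S8, S9, S10) are each worse than S11 on at least one objective.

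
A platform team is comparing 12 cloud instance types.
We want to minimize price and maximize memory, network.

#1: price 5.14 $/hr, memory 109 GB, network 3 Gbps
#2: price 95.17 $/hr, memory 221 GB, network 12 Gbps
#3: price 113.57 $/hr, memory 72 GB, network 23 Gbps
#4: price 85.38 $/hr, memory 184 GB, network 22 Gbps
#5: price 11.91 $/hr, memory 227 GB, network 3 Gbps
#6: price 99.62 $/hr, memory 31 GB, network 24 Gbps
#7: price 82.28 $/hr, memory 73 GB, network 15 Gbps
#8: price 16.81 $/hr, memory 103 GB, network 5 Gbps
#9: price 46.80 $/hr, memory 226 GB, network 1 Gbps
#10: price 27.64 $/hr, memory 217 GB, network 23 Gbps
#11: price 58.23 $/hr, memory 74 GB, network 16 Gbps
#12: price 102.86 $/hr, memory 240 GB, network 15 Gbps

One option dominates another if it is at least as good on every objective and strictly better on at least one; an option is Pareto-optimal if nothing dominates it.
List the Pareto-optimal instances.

#1, #2, #5, #6, #8, #10, #12

#1: not dominated (best price).
#2: not dominated.
#3: dominated by #10 (price 27.64≤113.57, memory 217≥72, network 23≥23).
#4: dominated by #10 (price 27.64≤85.38, memory 217≥184, network 23≥22).
#5: not dominated.
#6: not dominated (best network).
#7: dominated by #10 (price 27.64≤82.28, memory 217≥73, network 23≥15).
#8: not dominated.
#9: dominated by #5 (price 11.91≤46.80, memory 227≥226, network 3≥1).
#10: not dominated.
#11: dominated by #10 (price 27.64≤58.23, memory 217≥74, network 23≥16).
#12: not dominated (best memory).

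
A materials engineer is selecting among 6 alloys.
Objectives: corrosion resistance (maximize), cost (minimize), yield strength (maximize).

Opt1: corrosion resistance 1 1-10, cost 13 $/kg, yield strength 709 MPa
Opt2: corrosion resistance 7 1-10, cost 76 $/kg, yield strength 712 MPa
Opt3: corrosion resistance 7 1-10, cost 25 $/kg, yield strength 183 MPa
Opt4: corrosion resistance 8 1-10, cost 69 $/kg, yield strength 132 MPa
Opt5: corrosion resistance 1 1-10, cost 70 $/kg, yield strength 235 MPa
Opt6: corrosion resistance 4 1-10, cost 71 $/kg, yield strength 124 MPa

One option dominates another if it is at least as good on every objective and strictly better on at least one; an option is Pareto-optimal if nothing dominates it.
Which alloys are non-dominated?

Opt1: not dominated (best cost).
Opt2: not dominated (best yield strength).
Opt3: not dominated.
Opt4: not dominated (best corrosion resistance).
Opt5: dominated by Opt1 (corrosion resistance 1≥1, cost 13≤70, yield strength 709≥235).
Opt6: dominated by Opt3 (corrosion resistance 7≥4, cost 25≤71, yield strength 183≥124).

Opt1, Opt2, Opt3, Opt4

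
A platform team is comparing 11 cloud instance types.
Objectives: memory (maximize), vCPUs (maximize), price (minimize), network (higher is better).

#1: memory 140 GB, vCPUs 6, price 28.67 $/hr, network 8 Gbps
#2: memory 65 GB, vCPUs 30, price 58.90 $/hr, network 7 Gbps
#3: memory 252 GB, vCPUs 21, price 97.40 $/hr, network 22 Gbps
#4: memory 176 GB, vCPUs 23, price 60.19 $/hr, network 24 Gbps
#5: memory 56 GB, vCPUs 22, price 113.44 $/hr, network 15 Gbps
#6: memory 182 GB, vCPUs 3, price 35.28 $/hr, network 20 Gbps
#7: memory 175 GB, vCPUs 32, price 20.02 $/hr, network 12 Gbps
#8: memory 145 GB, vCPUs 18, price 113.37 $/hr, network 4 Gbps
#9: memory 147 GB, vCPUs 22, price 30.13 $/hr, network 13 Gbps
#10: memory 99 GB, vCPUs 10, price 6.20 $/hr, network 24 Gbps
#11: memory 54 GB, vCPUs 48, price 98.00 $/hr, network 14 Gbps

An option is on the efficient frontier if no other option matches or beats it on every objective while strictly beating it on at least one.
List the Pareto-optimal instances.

#1: dominated by #7 (memory 175≥140, vCPUs 32≥6, price 20.02≤28.67, network 12≥8).
#2: dominated by #7 (memory 175≥65, vCPUs 32≥30, price 20.02≤58.90, network 12≥7).
#3: not dominated (best memory).
#4: not dominated.
#5: dominated by #4 (memory 176≥56, vCPUs 23≥22, price 60.19≤113.44, network 24≥15).
#6: not dominated.
#7: not dominated.
#8: dominated by #3 (memory 252≥145, vCPUs 21≥18, price 97.40≤113.37, network 22≥4).
#9: not dominated.
#10: not dominated (best price).
#11: not dominated (best vCPUs).

#3, #4, #6, #7, #9, #10, #11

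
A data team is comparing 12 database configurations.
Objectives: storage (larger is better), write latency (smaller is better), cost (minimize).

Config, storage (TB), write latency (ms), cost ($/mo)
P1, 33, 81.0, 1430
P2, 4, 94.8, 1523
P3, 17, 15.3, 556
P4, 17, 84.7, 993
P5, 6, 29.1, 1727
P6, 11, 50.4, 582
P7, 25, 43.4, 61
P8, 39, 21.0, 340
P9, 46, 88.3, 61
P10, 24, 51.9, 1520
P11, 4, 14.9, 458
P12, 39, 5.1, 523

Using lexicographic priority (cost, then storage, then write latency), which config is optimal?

First minimize cost: best is 61, kept {P7, P9}.
Then maximize storage: best is 46, kept {P9}.

P9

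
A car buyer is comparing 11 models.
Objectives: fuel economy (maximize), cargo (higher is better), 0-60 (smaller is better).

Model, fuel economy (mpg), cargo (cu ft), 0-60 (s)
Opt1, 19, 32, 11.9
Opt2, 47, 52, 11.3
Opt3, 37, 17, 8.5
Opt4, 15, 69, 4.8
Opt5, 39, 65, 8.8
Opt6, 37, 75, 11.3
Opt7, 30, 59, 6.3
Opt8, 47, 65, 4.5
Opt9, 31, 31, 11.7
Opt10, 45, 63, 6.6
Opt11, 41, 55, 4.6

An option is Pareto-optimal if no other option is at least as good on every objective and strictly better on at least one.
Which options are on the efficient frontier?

Opt1: dominated by Opt2 (fuel economy 47≥19, cargo 52≥32, 0-60 11.3≤11.9).
Opt2: dominated by Opt8 (fuel economy 47≥47, cargo 65≥52, 0-60 4.5≤11.3).
Opt3: dominated by Opt8 (fuel economy 47≥37, cargo 65≥17, 0-60 4.5≤8.5).
Opt4: not dominated.
Opt5: dominated by Opt8 (fuel economy 47≥39, cargo 65≥65, 0-60 4.5≤8.8).
Opt6: not dominated (best cargo).
Opt7: dominated by Opt8 (fuel economy 47≥30, cargo 65≥59, 0-60 4.5≤6.3).
Opt8: not dominated (best 0-60).
Opt9: dominated by Opt2 (fuel economy 47≥31, cargo 52≥31, 0-60 11.3≤11.7).
Opt10: dominated by Opt8 (fuel economy 47≥45, cargo 65≥63, 0-60 4.5≤6.6).
Opt11: dominated by Opt8 (fuel economy 47≥41, cargo 65≥55, 0-60 4.5≤4.6).

Opt4, Opt6, Opt8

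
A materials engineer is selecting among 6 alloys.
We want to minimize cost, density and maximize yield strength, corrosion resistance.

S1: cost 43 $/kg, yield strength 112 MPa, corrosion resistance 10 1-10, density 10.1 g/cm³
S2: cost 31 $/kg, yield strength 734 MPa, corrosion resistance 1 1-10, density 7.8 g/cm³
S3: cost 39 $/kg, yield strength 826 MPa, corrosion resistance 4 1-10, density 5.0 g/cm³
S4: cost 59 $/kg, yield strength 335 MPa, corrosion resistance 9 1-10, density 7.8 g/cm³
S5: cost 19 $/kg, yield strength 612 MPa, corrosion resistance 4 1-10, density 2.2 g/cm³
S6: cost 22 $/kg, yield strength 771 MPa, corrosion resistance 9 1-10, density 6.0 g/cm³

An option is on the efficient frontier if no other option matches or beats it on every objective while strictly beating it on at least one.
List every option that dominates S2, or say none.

S6

S6: cost 22≤31, yield strength 771≥734, corrosion resistance 9≥1, density 6.0≤7.8 — dominates S2.
Others (S1, S3, S4, S5) are each worse than S2 on at least one objective.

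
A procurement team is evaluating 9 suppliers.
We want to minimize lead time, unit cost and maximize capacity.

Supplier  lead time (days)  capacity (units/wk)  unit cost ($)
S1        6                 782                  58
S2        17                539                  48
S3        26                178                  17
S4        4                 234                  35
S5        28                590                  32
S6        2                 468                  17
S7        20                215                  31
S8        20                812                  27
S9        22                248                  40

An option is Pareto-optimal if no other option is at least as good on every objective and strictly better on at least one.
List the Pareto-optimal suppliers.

S1: not dominated.
S2: not dominated.
S3: dominated by S6 (lead time 2≤26, capacity 468≥178, unit cost 17≤17).
S4: dominated by S6 (lead time 2≤4, capacity 468≥234, unit cost 17≤35).
S5: dominated by S8 (lead time 20≤28, capacity 812≥590, unit cost 27≤32).
S6: not dominated (best lead time).
S7: dominated by S6 (lead time 2≤20, capacity 468≥215, unit cost 17≤31).
S8: not dominated (best capacity).
S9: dominated by S6 (lead time 2≤22, capacity 468≥248, unit cost 17≤40).

S1, S2, S6, S8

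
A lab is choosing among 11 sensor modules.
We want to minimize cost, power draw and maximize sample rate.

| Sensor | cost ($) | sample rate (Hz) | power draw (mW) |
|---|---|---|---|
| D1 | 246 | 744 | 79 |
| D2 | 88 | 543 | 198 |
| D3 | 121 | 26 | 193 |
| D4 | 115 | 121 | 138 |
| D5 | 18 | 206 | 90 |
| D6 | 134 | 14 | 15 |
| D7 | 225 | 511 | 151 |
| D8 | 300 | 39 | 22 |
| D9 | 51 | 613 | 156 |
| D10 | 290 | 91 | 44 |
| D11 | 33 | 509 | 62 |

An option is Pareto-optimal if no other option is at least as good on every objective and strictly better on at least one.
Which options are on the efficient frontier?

D1, D5, D6, D7, D8, D9, D10, D11

D1: not dominated (best sample rate).
D2: dominated by D9 (cost 51≤88, sample rate 613≥543, power draw 156≤198).
D3: dominated by D4 (cost 115≤121, sample rate 121≥26, power draw 138≤193).
D4: dominated by D5 (cost 18≤115, sample rate 206≥121, power draw 90≤138).
D5: not dominated (best cost).
D6: not dominated (best power draw).
D7: not dominated.
D8: not dominated.
D9: not dominated.
D10: not dominated.
D11: not dominated.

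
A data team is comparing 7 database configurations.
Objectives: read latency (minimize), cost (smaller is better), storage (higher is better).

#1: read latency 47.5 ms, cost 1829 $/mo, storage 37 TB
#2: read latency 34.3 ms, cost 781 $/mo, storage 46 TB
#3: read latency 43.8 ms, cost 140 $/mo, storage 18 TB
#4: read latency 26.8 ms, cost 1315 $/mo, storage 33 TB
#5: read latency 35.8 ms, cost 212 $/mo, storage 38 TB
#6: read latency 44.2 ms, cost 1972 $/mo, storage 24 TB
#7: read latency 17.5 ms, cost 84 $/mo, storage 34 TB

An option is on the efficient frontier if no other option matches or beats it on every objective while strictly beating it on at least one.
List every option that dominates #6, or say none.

#2: read latency 34.3≤44.2, cost 781≤1972, storage 46≥24 — dominates #6.
#4: read latency 26.8≤44.2, cost 1315≤1972, storage 33≥24 — dominates #6.
#5: read latency 35.8≤44.2, cost 212≤1972, storage 38≥24 — dominates #6.
#7: read latency 17.5≤44.2, cost 84≤1972, storage 34≥24 — dominates #6.
Others (#1, #3) are each worse than #6 on at least one objective.

#2, #4, #5, #7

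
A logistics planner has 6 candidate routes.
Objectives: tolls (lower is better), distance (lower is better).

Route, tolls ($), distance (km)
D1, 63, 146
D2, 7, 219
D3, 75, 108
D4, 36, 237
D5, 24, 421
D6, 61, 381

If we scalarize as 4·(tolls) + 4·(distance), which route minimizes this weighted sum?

D3

D1: 4·63 + 4·146 = 836
D2: 4·7 + 4·219 = 904
D3: 4·75 + 4·108 = 732
D4: 4·36 + 4·237 = 1092
D5: 4·24 + 4·421 = 1780
D6: 4·61 + 4·381 = 1768
Lowest: D3 at 732.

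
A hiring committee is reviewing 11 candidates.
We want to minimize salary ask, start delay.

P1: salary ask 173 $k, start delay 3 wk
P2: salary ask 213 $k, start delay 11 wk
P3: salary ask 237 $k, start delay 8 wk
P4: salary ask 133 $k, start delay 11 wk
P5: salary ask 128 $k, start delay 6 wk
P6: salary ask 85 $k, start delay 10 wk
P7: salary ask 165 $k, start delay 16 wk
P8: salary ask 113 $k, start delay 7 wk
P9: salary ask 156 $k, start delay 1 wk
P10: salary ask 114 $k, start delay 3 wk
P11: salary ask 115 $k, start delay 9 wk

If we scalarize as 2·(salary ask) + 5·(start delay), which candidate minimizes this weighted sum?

P1: 2·173 + 5·3 = 361
P2: 2·213 + 5·11 = 481
P3: 2·237 + 5·8 = 514
P4: 2·133 + 5·11 = 321
P5: 2·128 + 5·6 = 286
P6: 2·85 + 5·10 = 220
P7: 2·165 + 5·16 = 410
P8: 2·113 + 5·7 = 261
P9: 2·156 + 5·1 = 317
P10: 2·114 + 5·3 = 243
P11: 2·115 + 5·9 = 275
Lowest: P6 at 220.

P6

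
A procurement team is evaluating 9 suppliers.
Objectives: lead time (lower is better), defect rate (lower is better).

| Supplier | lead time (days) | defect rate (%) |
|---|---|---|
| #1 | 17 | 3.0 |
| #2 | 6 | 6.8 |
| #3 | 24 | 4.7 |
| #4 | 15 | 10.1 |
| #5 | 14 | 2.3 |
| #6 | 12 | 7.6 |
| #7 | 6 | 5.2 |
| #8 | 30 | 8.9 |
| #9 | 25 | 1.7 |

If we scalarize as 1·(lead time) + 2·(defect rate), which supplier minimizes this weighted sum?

#7

#1: 1·17 + 2·3.0 = 23.0
#2: 1·6 + 2·6.8 = 19.6
#3: 1·24 + 2·4.7 = 33.4
#4: 1·15 + 2·10.1 = 35.2
#5: 1·14 + 2·2.3 = 18.6
#6: 1·12 + 2·7.6 = 27.2
#7: 1·6 + 2·5.2 = 16.4
#8: 1·30 + 2·8.9 = 47.8
#9: 1·25 + 2·1.7 = 28.4
Lowest: #7 at 16.4.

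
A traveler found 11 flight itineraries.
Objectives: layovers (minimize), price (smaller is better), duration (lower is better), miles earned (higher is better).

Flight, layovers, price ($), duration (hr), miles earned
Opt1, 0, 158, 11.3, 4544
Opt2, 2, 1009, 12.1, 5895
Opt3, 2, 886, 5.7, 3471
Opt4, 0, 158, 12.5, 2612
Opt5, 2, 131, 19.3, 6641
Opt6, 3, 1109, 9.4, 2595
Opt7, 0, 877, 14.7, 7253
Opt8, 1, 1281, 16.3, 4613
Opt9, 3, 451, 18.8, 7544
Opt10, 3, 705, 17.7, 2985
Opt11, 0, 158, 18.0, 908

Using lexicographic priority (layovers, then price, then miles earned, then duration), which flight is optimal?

First minimize layovers: best is 0, kept {Opt1, Opt4, Opt7, Opt11}.
Then minimize price: best is 158, kept {Opt1, Opt4, Opt11}.
Then maximize miles earned: best is 4544, kept {Opt1}.

Opt1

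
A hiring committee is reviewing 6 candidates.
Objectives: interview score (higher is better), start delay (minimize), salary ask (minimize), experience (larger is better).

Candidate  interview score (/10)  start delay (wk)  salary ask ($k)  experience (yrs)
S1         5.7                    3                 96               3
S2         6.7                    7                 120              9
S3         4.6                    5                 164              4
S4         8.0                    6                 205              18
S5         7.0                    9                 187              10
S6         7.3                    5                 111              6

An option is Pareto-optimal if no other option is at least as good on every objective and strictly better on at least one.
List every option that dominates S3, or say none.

S6: interview score 7.3≥4.6, start delay 5≤5, salary ask 111≤164, experience 6≥4 — dominates S3.
Others (S1, S2, S4, S5) are each worse than S3 on at least one objective.

S6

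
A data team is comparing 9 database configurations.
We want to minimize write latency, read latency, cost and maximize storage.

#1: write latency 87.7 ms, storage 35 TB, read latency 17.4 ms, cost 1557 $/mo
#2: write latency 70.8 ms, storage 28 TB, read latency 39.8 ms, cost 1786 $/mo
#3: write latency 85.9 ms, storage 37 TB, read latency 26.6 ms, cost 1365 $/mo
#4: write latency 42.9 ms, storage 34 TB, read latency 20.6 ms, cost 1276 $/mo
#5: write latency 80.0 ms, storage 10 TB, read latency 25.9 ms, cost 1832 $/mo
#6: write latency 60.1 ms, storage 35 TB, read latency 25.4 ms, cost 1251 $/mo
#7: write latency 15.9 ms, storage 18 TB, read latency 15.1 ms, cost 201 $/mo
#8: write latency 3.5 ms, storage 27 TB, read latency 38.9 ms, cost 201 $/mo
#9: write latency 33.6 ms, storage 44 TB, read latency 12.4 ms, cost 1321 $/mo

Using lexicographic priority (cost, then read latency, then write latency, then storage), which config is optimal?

First minimize cost: best is 201, kept {#7, #8}.
Then minimize read latency: best is 15.1, kept {#7}.

#7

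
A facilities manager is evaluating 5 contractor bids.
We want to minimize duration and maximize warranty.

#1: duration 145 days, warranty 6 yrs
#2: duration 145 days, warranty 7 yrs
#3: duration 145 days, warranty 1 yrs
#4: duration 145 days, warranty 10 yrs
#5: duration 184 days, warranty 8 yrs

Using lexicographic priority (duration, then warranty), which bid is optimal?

#4

First minimize duration: best is 145, kept {#1, #2, #3, #4}.
Then maximize warranty: best is 10, kept {#4}.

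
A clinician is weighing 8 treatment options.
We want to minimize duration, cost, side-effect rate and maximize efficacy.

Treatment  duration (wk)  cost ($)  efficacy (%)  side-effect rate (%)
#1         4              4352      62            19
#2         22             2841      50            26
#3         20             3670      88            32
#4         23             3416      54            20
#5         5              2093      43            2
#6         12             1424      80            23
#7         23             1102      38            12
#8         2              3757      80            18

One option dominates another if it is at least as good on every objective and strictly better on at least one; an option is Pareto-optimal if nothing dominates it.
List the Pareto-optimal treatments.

#3, #4, #5, #6, #7, #8

#1: dominated by #8 (duration 2≤4, cost 3757≤4352, efficacy 80≥62, side-effect rate 18≤19).
#2: dominated by #6 (duration 12≤22, cost 1424≤2841, efficacy 80≥50, side-effect rate 23≤26).
#3: not dominated (best efficacy).
#4: not dominated.
#5: not dominated (best side-effect rate).
#6: not dominated.
#7: not dominated (best cost).
#8: not dominated (best duration).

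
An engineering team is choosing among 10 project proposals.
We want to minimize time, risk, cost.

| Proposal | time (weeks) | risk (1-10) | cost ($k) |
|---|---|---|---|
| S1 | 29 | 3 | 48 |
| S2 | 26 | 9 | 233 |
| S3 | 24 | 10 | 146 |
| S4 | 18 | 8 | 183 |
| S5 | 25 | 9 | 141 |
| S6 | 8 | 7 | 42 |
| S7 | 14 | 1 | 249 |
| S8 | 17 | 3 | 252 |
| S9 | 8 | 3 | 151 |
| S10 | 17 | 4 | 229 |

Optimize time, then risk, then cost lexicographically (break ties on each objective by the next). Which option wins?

First minimize time: best is 8, kept {S6, S9}.
Then minimize risk: best is 3, kept {S9}.

S9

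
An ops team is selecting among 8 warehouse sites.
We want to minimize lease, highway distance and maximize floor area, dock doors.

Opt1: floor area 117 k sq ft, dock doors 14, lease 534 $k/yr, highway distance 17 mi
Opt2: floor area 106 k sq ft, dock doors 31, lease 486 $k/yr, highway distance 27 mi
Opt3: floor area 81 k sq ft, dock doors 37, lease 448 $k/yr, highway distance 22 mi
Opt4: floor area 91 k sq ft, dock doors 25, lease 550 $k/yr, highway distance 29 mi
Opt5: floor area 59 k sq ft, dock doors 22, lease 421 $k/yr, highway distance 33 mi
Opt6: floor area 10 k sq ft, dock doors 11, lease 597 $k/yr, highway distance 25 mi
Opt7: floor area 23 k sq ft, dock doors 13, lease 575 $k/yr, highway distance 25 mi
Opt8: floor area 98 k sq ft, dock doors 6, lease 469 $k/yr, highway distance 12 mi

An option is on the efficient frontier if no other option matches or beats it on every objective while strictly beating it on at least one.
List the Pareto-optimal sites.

Opt1: not dominated (best floor area).
Opt2: not dominated.
Opt3: not dominated (best dock doors).
Opt4: dominated by Opt2 (floor area 106≥91, dock doors 31≥25, lease 486≤550, highway distance 27≤29).
Opt5: not dominated (best lease).
Opt6: dominated by Opt1 (floor area 117≥10, dock doors 14≥11, lease 534≤597, highway distance 17≤25).
Opt7: dominated by Opt1 (floor area 117≥23, dock doors 14≥13, lease 534≤575, highway distance 17≤25).
Opt8: not dominated (best highway distance).

Opt1, Opt2, Opt3, Opt5, Opt8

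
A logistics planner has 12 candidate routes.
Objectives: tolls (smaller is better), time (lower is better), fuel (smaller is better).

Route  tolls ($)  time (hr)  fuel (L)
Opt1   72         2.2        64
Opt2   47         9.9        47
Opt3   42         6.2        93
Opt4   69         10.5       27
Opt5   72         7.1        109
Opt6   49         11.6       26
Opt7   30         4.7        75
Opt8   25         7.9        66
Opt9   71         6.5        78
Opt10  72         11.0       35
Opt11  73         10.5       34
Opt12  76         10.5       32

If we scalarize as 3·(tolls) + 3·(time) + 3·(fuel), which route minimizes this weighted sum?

Opt1: 3·72 + 3·2.2 + 3·64 = 414.6
Opt2: 3·47 + 3·9.9 + 3·47 = 311.7
Opt3: 3·42 + 3·6.2 + 3·93 = 423.6
Opt4: 3·69 + 3·10.5 + 3·27 = 319.5
Opt5: 3·72 + 3·7.1 + 3·109 = 564.3
Opt6: 3·49 + 3·11.6 + 3·26 = 259.8
Opt7: 3·30 + 3·4.7 + 3·75 = 329.1
Opt8: 3·25 + 3·7.9 + 3·66 = 296.7
Opt9: 3·71 + 3·6.5 + 3·78 = 466.5
Opt10: 3·72 + 3·11.0 + 3·35 = 354.0
Opt11: 3·73 + 3·10.5 + 3·34 = 352.5
Opt12: 3·76 + 3·10.5 + 3·32 = 355.5
Lowest: Opt6 at 259.8.

Opt6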